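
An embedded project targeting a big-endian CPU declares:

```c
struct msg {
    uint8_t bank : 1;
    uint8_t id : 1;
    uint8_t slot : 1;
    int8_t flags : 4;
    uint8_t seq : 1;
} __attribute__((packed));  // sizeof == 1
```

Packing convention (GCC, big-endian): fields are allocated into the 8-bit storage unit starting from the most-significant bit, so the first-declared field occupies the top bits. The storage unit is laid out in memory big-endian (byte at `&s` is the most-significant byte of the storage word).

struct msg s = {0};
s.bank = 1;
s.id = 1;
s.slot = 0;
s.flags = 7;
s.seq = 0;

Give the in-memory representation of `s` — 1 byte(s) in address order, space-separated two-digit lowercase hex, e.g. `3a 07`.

bank:1 = 1 → 0x1 << 7 → word 0x80
id:1 = 1 → 0x1 << 6 → word 0xc0
slot:1 = 0 → 0x0 << 5 → word 0xc0
flags:4 = 7 → 0x7 << 1 → word 0xce
seq:1 = 0 → 0x0 << 0 → word 0xce
word = 0xce → big-endian bytes:
  [0]=0xce

ce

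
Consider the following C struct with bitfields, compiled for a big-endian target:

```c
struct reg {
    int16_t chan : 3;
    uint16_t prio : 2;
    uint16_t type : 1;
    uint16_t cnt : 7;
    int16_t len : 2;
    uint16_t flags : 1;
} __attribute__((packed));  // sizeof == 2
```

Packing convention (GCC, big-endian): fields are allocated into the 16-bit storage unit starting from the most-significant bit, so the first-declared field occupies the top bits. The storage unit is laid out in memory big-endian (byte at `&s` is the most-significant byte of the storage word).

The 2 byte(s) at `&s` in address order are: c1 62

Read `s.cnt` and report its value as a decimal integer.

44

[0]=0xc1 [1]=0x62 (big-endian) → word 0xc162
chan:3 @ bit 13 → (0xc162>>13)&0x7 = 0x6
prio:2 @ bit 11 → (0xc162>>11)&0x3 = 0x0
type:1 @ bit 10 → (0xc162>>10)&0x1 = 0x0
cnt:7 @ bit 3 → (0xc162>>3)&0x7f = 0x2c  ←
len:2 @ bit 1 → (0xc162>>1)&0x3 = 0x1
flags:1 @ bit 0 → (0xc162>>0)&0x1 = 0x0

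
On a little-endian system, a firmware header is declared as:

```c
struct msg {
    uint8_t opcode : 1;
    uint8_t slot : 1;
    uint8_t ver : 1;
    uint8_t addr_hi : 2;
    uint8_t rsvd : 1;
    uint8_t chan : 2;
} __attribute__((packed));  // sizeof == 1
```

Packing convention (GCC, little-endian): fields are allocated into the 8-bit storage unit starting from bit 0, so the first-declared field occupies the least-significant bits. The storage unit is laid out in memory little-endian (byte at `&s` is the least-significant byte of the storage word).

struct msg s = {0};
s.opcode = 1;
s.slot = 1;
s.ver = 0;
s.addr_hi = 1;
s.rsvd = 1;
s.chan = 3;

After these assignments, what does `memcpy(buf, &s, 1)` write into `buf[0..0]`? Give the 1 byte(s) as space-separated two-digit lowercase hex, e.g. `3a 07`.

[0+:1] opcode=1 & 0x1 = 0x1; word=0x01
[1+:1] slot=1 & 0x1 = 0x1; word=0x03
[2+:1] ver=0 & 0x1 = 0x0; word=0x03
[3+:2] addr_hi=1 & 0x3 = 0x1; word=0x0b
[5+:1] rsvd=1 & 0x1 = 0x1; word=0x2b
[6+:2] chan=3 & 0x3 = 0x3; word=0xeb
word = 0xeb → little-endian bytes:
  [0]=0xeb

eb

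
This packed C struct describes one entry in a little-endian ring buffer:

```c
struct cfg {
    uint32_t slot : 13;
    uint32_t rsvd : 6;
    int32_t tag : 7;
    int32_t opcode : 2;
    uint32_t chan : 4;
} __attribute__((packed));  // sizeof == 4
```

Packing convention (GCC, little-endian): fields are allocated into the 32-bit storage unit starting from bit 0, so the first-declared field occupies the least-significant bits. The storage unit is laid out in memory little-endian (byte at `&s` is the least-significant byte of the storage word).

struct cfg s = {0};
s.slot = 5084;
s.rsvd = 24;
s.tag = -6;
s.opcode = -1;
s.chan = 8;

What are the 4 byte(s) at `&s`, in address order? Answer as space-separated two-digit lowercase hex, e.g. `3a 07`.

dc 13 d3 8f

[0+:13] slot=5084 & 0x1fff = 0x13dc; word=0x000013dc
[13+:6] rsvd=24 & 0x3f = 0x18; word=0x000313dc
[19+:7] tag=-6 & 0x7f = 0x7a; word=0x03d313dc
[26+:2] opcode=-1 & 0x3 = 0x3; word=0x0fd313dc
[28+:4] chan=8 & 0xf = 0x8; word=0x8fd313dc
word = 0x8fd313dc → little-endian bytes:
  [0]=0xdc  [1]=0x13  [2]=0xd3  [3]=0x8f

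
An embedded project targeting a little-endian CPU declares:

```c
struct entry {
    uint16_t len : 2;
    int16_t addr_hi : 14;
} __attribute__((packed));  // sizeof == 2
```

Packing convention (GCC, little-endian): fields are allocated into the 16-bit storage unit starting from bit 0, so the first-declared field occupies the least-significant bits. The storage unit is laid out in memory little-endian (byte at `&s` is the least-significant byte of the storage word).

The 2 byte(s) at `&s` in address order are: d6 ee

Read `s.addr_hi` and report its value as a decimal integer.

-1099

[0]=0xd6 [1]=0xee (little-endian) → word 0xeed6
len:2 @ bit 0 → (0xeed6>>0)&0x3 = 0x2
addr_hi:14 @ bit 2 → (0xeed6>>2)&0x3fff = 0x3bb5  ←
addr_hi signed 14b, MSB=1: 15285 - 16384 = -1099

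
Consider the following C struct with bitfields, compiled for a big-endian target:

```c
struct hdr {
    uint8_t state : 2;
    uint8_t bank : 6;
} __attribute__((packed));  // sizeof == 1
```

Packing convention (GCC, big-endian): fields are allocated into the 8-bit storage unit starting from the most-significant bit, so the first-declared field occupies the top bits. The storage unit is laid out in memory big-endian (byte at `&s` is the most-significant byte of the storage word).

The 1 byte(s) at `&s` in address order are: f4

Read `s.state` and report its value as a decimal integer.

3

[0]=0xf4 (big-endian) → word 0xf4
state:2 @ bit 6 → (0xf4>>6)&0x3 = 0x3  ←
bank:6 @ bit 0 → (0xf4>>0)&0x3f = 0x34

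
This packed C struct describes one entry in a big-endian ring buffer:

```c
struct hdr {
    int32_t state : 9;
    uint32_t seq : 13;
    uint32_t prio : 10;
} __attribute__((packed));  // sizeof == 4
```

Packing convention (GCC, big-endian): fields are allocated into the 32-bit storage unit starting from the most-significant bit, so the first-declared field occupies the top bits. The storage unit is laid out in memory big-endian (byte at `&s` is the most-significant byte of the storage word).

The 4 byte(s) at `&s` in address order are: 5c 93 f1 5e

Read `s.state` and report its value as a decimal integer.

185

[0]=0x5c [1]=0x93 [2]=0xf1 [3]=0x5e (big-endian) → word 0x5c93f15e
state:9 @ bit 23 → (0x5c93f15e>>23)&0x1ff = 0xb9  ←
seq:13 @ bit 10 → (0x5c93f15e>>10)&0x1fff = 0x4fc
prio:10 @ bit 0 → (0x5c93f15e>>0)&0x3ff = 0x15e
state signed 9b, MSB=0: value = 185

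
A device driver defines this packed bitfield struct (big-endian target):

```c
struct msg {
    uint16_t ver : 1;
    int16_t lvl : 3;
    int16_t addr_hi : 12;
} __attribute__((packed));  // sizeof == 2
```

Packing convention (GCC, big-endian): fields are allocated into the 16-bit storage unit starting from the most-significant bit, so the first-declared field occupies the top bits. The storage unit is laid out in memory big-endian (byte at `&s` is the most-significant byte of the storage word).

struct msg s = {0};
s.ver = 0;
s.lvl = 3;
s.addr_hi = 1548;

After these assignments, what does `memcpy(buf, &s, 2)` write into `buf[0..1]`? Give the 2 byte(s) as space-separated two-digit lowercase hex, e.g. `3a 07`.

ver (1b) val=0 bits=0x0 at bit 15: 0x0000
lvl (3b) val=3 bits=0x3 at bit 12: 0x3000
addr_hi (12b) val=1548 bits=0x60c at bit 0: 0x360c
word = 0x360c → big-endian bytes:
  [0]=0x36  [1]=0x0c

36 0c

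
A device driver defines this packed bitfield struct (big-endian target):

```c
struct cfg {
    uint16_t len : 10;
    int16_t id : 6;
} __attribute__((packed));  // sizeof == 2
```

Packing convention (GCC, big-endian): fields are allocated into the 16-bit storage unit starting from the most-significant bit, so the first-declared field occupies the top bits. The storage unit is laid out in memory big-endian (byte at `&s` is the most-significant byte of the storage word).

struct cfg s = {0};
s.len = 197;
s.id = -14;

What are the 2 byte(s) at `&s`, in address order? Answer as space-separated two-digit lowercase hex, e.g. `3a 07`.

31 72

len:10 = 197 → 0xc5 << 6 → word 0x3140
id:6 = -14 → 0x32 << 0 → word 0x3172
word = 0x3172 → big-endian bytes:
  [0]=0x31  [1]=0x72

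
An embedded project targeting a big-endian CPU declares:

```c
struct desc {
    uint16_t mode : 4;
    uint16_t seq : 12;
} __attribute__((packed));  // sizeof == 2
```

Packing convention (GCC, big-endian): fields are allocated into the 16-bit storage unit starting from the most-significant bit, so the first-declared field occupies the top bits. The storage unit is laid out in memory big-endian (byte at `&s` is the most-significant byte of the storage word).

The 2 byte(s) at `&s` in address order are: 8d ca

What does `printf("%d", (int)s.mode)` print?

[0]=0x8d [1]=0xca (big-endian) → word 0x8dca
mode:4 @ bit 12 → (0x8dca>>12)&0xf = 0x8  ←
seq:12 @ bit 0 → (0x8dca>>0)&0xfff = 0xdca

8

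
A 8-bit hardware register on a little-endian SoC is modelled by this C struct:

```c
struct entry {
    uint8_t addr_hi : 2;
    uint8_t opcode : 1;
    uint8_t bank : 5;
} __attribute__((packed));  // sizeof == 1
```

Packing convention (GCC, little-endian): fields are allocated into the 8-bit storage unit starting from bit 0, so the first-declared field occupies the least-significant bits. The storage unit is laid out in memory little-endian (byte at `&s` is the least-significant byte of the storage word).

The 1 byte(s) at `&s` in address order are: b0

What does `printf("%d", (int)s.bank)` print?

22

[0]=0xb0 (little-endian) → word 0xb0
addr_hi:2 @ bit 0 → (0xb0>>0)&0x3 = 0x0
opcode:1 @ bit 2 → (0xb0>>2)&0x1 = 0x0
bank:5 @ bit 3 → (0xb0>>3)&0x1f = 0x16  ←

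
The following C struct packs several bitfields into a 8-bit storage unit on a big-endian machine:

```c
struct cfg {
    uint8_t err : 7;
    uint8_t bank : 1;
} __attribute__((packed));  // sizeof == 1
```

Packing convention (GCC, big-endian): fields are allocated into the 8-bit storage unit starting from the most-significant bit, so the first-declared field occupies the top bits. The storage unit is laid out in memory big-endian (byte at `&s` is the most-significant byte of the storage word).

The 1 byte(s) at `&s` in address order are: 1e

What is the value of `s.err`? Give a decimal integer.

15

[0]=0x1e (big-endian) → word 0x1e
err:7 @ bit 1 → (0x1e>>1)&0x7f = 0xf  ←
bank:1 @ bit 0 → (0x1e>>0)&0x1 = 0x0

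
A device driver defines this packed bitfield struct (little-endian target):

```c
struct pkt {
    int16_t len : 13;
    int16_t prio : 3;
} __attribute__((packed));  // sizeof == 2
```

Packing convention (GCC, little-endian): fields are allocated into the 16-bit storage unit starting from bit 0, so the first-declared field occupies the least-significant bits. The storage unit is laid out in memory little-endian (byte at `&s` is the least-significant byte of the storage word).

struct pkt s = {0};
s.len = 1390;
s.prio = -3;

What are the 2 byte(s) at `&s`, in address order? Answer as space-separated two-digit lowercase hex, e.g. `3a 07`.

6e a5

len (13b) val=1390 bits=0x56e at bit 0: 0x056e
prio (3b) val=-3 bits=0x5 at bit 13: 0xa56e
word = 0xa56e → little-endian bytes:
  [0]=0x6e  [1]=0xa5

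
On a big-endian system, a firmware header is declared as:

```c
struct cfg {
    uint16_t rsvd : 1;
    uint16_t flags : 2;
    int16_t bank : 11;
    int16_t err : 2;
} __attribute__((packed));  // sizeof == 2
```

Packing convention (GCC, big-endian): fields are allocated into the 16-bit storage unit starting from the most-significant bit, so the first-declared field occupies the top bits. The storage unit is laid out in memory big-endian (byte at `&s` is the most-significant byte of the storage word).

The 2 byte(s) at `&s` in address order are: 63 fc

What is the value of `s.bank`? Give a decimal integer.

255

[0]=0x63 [1]=0xfc (big-endian) → word 0x63fc
rsvd [15+:1] = (word>>15) & 0x1 = 0
flags [13+:2] = (word>>13) & 0x3 = 3
bank [2+:11] = (word>>2) & 0x7ff = 255  ←
err [0+:2] = (word>>0) & 0x3 = 0
bank signed 11b, MSB=0: value = 255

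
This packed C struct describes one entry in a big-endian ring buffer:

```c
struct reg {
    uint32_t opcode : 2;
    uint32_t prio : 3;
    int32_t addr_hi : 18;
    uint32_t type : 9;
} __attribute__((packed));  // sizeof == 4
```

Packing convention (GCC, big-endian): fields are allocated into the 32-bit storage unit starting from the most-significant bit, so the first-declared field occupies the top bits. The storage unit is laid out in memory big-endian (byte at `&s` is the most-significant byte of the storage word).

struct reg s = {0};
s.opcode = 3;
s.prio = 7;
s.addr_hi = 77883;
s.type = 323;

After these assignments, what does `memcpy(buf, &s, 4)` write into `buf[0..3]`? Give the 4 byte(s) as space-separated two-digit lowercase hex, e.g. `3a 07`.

opcode:2 = 3 → 0x3 << 30 → word 0xc0000000
prio:3 = 7 → 0x7 << 27 → word 0xf8000000
addr_hi:18 = 77883 → 0x1303b << 9 → word 0xfa607600
type:9 = 323 → 0x143 << 0 → word 0xfa607743
word = 0xfa607743 → big-endian bytes:
  [0]=0xfa  [1]=0x60  [2]=0x77  [3]=0x43

fa 60 77 43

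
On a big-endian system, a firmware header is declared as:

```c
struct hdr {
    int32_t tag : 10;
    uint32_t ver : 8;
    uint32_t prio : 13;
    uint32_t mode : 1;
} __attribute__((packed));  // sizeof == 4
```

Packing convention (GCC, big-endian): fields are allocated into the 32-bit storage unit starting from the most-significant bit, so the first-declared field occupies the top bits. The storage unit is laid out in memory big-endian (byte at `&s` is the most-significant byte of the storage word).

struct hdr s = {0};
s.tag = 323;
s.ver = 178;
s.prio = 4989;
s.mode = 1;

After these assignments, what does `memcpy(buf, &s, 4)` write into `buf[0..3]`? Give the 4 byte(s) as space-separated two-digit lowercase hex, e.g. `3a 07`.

50 ec a6 fb

tag (10b) val=323 bits=0x143 at bit 22: 0x50c00000
ver (8b) val=178 bits=0xb2 at bit 14: 0x50ec8000
prio (13b) val=4989 bits=0x137d at bit 1: 0x50eca6fa
mode (1b) val=1 bits=0x1 at bit 0: 0x50eca6fb
word = 0x50eca6fb → big-endian bytes:
  [0]=0x50  [1]=0xec  [2]=0xa6  [3]=0xfb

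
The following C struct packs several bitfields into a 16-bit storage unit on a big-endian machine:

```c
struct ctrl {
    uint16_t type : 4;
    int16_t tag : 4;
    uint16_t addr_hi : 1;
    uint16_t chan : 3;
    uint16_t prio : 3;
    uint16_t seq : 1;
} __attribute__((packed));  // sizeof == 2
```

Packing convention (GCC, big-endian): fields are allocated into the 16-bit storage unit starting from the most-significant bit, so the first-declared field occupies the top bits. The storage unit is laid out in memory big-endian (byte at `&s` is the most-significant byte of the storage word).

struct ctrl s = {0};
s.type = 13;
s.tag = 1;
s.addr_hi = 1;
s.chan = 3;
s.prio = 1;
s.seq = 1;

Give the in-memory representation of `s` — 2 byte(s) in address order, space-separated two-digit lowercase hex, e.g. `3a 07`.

d1 b3

type:4 = 13 → 0xd << 12 → word 0xd000
tag:4 = 1 → 0x1 << 8 → word 0xd100
addr_hi:1 = 1 → 0x1 << 7 → word 0xd180
chan:3 = 3 → 0x3 << 4 → word 0xd1b0
prio:3 = 1 → 0x1 << 1 → word 0xd1b2
seq:1 = 1 → 0x1 << 0 → word 0xd1b3
word = 0xd1b3 → big-endian bytes:
  [0]=0xd1  [1]=0xb3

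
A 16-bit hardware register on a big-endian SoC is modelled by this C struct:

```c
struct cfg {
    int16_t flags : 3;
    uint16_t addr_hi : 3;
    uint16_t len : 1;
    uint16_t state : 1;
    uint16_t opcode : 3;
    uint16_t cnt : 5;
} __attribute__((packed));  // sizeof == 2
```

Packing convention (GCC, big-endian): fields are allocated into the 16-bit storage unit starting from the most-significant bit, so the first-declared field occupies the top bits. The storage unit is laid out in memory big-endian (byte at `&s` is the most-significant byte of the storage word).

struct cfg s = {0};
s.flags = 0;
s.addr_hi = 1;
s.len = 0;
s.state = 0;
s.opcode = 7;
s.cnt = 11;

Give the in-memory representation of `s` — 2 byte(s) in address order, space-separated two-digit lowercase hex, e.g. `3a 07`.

flags (3b) val=0 bits=0x0 at bit 13: 0x0000
addr_hi (3b) val=1 bits=0x1 at bit 10: 0x0400
len (1b) val=0 bits=0x0 at bit 9: 0x0400
state (1b) val=0 bits=0x0 at bit 8: 0x0400
opcode (3b) val=7 bits=0x7 at bit 5: 0x04e0
cnt (5b) val=11 bits=0xb at bit 0: 0x04eb
word = 0x04eb → big-endian bytes:
  [0]=0x04  [1]=0xeb

04 eb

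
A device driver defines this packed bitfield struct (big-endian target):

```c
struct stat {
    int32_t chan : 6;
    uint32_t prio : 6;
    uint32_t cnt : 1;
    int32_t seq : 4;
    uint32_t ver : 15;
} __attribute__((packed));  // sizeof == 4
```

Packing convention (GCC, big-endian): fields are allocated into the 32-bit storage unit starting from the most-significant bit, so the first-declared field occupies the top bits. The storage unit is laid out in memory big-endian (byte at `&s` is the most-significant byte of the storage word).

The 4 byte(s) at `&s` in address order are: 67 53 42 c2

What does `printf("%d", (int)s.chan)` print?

[0]=0x67 [1]=0x53 [2]=0x42 [3]=0xc2 (big-endian) → word 0x675342c2
chan [26+:6] = (word>>26) & 0x3f = 25  ←
prio [20+:6] = (word>>20) & 0x3f = 53
cnt [19+:1] = (word>>19) & 0x1 = 0
seq [15+:4] = (word>>15) & 0xf = 6
ver [0+:15] = (word>>0) & 0x7fff = 17090
chan signed 6b, MSB=0: value = 25

25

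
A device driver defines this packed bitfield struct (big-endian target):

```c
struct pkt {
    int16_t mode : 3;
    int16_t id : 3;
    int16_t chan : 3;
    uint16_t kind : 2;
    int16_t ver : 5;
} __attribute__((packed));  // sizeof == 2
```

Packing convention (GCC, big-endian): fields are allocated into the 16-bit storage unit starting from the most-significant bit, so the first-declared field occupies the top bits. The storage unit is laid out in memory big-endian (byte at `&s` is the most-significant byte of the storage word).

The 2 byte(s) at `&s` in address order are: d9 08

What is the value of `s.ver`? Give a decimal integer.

8

[0]=0xd9 [1]=0x08 (big-endian) → word 0xd908
mode [13+:3] = (word>>13) & 0x7 = 6
id [10+:3] = (word>>10) & 0x7 = 6
chan [7+:3] = (word>>7) & 0x7 = 2
kind [5+:2] = (word>>5) & 0x3 = 0
ver [0+:5] = (word>>0) & 0x1f = 8  ←
ver signed 5b, MSB=0: value = 8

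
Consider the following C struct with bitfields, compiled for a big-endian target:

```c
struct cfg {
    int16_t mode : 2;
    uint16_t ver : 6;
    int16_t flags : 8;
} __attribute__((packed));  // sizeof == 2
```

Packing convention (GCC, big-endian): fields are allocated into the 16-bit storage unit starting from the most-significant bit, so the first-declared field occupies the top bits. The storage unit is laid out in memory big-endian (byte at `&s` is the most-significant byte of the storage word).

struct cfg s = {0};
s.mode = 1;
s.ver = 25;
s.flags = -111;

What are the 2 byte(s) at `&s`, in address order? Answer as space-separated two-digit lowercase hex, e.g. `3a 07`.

mode (2b) val=1 bits=0x1 at bit 14: 0x4000
ver (6b) val=25 bits=0x19 at bit 8: 0x5900
flags (8b) val=-111 bits=0x91 at bit 0: 0x5991
word = 0x5991 → big-endian bytes:
  [0]=0x59  [1]=0x91

59 91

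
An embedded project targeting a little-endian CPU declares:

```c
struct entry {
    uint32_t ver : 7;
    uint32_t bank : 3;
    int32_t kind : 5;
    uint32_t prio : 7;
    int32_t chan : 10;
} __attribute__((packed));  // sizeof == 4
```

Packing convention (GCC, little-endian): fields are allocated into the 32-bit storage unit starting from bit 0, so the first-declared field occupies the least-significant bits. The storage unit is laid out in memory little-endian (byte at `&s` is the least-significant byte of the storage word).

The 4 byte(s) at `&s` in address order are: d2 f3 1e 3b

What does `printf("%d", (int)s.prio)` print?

[0]=0xd2 [1]=0xf3 [2]=0x1e [3]=0x3b (little-endian) → word 0x3b1ef3d2
ver:7 @ bit 0 → (0x3b1ef3d2>>0)&0x7f = 0x52
bank:3 @ bit 7 → (0x3b1ef3d2>>7)&0x7 = 0x7
kind:5 @ bit 10 → (0x3b1ef3d2>>10)&0x1f = 0x1c
prio:7 @ bit 15 → (0x3b1ef3d2>>15)&0x7f = 0x3d  ←
chan:10 @ bit 22 → (0x3b1ef3d2>>22)&0x3ff = 0xec

61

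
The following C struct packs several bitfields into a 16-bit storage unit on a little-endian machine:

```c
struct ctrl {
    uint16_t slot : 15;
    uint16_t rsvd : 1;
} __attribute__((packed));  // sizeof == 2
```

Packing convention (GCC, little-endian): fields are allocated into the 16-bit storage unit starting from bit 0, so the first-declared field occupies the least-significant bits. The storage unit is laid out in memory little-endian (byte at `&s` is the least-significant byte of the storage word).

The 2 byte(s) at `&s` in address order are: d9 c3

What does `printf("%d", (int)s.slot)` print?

17369

[0]=0xd9 [1]=0xc3 (little-endian) → word 0xc3d9
slot:15 @ bit 0 → (0xc3d9>>0)&0x7fff = 0x43d9  ←
rsvd:1 @ bit 15 → (0xc3d9>>15)&0x1 = 0x1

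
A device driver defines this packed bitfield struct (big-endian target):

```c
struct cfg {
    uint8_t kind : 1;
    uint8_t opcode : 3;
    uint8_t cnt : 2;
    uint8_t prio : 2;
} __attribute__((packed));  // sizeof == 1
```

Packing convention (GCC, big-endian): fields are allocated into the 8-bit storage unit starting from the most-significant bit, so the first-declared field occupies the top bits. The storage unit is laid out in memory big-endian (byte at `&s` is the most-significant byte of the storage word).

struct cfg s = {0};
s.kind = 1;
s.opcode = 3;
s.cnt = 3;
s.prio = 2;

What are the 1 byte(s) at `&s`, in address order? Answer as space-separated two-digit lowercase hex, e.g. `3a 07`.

be

kind (1b) val=1 bits=0x1 at bit 7: 0x80
opcode (3b) val=3 bits=0x3 at bit 4: 0xb0
cnt (2b) val=3 bits=0x3 at bit 2: 0xbc
prio (2b) val=2 bits=0x2 at bit 0: 0xbe
word = 0xbe → big-endian bytes:
  [0]=0xbe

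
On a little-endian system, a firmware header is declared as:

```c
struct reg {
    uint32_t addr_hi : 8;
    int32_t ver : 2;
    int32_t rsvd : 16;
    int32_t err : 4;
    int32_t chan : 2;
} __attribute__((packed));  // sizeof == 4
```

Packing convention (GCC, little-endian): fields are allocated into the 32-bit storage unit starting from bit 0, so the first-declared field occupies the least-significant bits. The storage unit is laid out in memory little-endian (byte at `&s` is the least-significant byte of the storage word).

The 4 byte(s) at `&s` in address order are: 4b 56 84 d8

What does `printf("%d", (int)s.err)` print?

[0]=0x4b [1]=0x56 [2]=0x84 [3]=0xd8 (little-endian) → word 0xd884564b
addr_hi [0+:8] = (word>>0) & 0xff = 75
ver [8+:2] = (word>>8) & 0x3 = 2
rsvd [10+:16] = (word>>10) & 0xffff = 8469
err [26+:4] = (word>>26) & 0xf = 6  ←
chan [30+:2] = (word>>30) & 0x3 = 3
err signed 4b, MSB=0: value = 6

6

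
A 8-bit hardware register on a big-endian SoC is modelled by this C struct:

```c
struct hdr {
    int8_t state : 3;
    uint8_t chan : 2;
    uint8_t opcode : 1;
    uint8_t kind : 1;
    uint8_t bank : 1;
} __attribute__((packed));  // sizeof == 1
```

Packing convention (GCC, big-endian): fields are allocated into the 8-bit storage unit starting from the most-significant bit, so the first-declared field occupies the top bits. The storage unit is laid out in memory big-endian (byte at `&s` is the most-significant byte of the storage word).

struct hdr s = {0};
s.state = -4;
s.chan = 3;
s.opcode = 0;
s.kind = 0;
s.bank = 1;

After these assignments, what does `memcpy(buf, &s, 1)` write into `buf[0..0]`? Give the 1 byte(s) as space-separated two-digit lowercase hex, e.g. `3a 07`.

99

state (3b) val=-4 bits=0x4 at bit 5: 0x80
chan (2b) val=3 bits=0x3 at bit 3: 0x98
opcode (1b) val=0 bits=0x0 at bit 2: 0x98
kind (1b) val=0 bits=0x0 at bit 1: 0x98
bank (1b) val=1 bits=0x1 at bit 0: 0x99
word = 0x99 → big-endian bytes:
  [0]=0x99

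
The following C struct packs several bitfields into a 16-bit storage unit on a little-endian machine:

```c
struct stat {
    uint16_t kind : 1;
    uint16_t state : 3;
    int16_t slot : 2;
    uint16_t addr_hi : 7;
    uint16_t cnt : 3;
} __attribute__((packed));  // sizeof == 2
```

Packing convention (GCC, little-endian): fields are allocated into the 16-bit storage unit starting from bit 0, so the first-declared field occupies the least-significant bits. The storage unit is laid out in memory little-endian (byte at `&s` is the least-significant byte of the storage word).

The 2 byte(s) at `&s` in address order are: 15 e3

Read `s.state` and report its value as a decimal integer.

[0]=0x15 [1]=0xe3 (little-endian) → word 0xe315
kind [0+:1] = (word>>0) & 0x1 = 1
state [1+:3] = (word>>1) & 0x7 = 2  ←
slot [4+:2] = (word>>4) & 0x3 = 1
addr_hi [6+:7] = (word>>6) & 0x7f = 12
cnt [13+:3] = (word>>13) & 0x7 = 7

2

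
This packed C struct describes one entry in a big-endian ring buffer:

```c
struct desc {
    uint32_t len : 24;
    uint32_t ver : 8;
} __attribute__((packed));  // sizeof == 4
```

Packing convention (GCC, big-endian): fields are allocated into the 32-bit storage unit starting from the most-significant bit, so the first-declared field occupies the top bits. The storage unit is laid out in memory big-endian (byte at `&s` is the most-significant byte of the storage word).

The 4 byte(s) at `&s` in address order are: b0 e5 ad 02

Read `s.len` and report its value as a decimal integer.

[0]=0xb0 [1]=0xe5 [2]=0xad [3]=0x02 (big-endian) → word 0xb0e5ad02
len [8+:24] = (word>>8) & 0xffffff = 11593133  ←
ver [0+:8] = (word>>0) & 0xff = 2

11593133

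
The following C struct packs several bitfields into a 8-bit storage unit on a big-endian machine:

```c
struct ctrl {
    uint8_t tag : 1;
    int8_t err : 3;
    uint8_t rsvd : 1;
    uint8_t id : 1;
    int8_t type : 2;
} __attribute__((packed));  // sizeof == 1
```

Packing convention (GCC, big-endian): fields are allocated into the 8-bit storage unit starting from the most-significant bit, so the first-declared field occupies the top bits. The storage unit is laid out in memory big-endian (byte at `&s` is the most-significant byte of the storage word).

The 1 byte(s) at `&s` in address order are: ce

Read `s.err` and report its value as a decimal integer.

-4

[0]=0xce (big-endian) → word 0xce
tag [7+:1] = (word>>7) & 0x1 = 1
err [4+:3] = (word>>4) & 0x7 = 4  ←
rsvd [3+:1] = (word>>3) & 0x1 = 1
id [2+:1] = (word>>2) & 0x1 = 1
type [0+:2] = (word>>0) & 0x3 = 2
err signed 3b, MSB=1: 4 - 8 = -4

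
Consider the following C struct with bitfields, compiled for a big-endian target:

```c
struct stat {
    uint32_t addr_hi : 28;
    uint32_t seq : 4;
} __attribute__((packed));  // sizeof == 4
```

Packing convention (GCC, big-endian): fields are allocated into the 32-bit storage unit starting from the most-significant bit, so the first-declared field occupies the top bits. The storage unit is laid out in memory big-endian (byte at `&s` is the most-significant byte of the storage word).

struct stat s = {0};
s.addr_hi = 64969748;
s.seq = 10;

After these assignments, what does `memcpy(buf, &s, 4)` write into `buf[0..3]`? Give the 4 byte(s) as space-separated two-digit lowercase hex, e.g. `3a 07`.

addr_hi (28b) val=64969748 bits=0x3df5c14 at bit 4: 0x3df5c140
seq (4b) val=10 bits=0xa at bit 0: 0x3df5c14a
word = 0x3df5c14a → big-endian bytes:
  [0]=0x3d  [1]=0xf5  [2]=0xc1  [3]=0x4a

3d f5 c1 4a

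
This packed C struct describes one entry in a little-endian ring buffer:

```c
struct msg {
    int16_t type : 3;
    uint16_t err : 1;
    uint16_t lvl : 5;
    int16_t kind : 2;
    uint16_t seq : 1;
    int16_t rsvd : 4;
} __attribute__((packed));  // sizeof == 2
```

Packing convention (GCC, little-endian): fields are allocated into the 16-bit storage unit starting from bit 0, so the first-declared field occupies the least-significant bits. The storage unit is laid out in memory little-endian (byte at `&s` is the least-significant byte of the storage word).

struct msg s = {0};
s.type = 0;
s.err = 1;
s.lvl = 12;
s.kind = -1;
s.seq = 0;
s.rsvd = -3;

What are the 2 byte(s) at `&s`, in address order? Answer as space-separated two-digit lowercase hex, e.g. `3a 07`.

c8 d6

type (3b) val=0 bits=0x0 at bit 0: 0x0000
err (1b) val=1 bits=0x1 at bit 3: 0x0008
lvl (5b) val=12 bits=0xc at bit 4: 0x00c8
kind (2b) val=-1 bits=0x3 at bit 9: 0x06c8
seq (1b) val=0 bits=0x0 at bit 11: 0x06c8
rsvd (4b) val=-3 bits=0xd at bit 12: 0xd6c8
word = 0xd6c8 → little-endian bytes:
  [0]=0xc8  [1]=0xd6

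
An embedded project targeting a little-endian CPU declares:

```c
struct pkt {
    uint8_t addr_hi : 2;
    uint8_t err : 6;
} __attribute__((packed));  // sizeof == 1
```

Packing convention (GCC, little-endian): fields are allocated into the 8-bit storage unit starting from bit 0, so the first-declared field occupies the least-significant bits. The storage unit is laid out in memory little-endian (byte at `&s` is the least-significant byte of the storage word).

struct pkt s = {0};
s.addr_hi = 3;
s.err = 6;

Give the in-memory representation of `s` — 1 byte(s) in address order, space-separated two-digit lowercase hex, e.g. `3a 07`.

1b

[0+:2] addr_hi=3 & 0x3 = 0x3; word=0x03
[2+:6] err=6 & 0x3f = 0x6; word=0x1b
word = 0x1b → little-endian bytes:
  [0]=0x1b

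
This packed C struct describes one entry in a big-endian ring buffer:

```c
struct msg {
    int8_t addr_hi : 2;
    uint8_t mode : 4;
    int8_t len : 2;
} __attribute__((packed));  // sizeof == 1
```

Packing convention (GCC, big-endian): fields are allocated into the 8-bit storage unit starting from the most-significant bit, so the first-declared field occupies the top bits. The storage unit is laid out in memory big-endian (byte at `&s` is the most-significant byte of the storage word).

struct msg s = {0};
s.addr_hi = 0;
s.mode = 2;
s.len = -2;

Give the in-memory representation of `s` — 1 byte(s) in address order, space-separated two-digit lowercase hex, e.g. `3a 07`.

0a

[6+:2] addr_hi=0 & 0x3 = 0x0; word=0x00
[2+:4] mode=2 & 0xf = 0x2; word=0x08
[0+:2] len=-2 & 0x3 = 0x2; word=0x0a
word = 0x0a → big-endian bytes:
  [0]=0x0a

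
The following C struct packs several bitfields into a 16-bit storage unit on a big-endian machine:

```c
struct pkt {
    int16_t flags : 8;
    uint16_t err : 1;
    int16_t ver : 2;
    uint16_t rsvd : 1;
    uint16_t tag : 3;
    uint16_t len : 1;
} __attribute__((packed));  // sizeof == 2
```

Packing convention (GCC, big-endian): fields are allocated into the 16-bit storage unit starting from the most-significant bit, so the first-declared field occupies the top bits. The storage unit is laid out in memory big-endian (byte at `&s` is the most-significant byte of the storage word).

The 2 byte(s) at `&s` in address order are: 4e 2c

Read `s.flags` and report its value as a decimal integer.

[0]=0x4e [1]=0x2c (big-endian) → word 0x4e2c
flags:8 @ bit 8 → (0x4e2c>>8)&0xff = 0x4e  ←
err:1 @ bit 7 → (0x4e2c>>7)&0x1 = 0x0
ver:2 @ bit 5 → (0x4e2c>>5)&0x3 = 0x1
rsvd:1 @ bit 4 → (0x4e2c>>4)&0x1 = 0x0
tag:3 @ bit 1 → (0x4e2c>>1)&0x7 = 0x6
len:1 @ bit 0 → (0x4e2c>>0)&0x1 = 0x0
flags signed 8b, MSB=0: value = 78

78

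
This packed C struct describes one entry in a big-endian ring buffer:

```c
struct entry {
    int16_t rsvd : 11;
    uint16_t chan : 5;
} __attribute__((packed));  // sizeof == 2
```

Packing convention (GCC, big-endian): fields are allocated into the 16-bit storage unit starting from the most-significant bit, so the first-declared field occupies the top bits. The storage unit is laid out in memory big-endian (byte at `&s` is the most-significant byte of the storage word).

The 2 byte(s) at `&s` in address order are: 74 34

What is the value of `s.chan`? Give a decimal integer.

20

[0]=0x74 [1]=0x34 (big-endian) → word 0x7434
rsvd:11 @ bit 5 → (0x7434>>5)&0x7ff = 0x3a1
chan:5 @ bit 0 → (0x7434>>0)&0x1f = 0x14  ←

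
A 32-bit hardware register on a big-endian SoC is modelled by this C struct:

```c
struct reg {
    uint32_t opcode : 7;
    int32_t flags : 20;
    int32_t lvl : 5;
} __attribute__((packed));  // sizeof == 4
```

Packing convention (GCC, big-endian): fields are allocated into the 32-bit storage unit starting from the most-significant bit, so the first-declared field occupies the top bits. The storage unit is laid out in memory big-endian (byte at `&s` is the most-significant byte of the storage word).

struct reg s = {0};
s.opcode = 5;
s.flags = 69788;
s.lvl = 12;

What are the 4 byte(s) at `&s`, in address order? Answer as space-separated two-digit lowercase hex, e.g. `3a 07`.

0a 22 13 8c

opcode (7b) val=5 bits=0x5 at bit 25: 0x0a000000
flags (20b) val=69788 bits=0x1109c at bit 5: 0x0a221380
lvl (5b) val=12 bits=0xc at bit 0: 0x0a22138c
word = 0x0a22138c → big-endian bytes:
  [0]=0x0a  [1]=0x22  [2]=0x13  [3]=0x8c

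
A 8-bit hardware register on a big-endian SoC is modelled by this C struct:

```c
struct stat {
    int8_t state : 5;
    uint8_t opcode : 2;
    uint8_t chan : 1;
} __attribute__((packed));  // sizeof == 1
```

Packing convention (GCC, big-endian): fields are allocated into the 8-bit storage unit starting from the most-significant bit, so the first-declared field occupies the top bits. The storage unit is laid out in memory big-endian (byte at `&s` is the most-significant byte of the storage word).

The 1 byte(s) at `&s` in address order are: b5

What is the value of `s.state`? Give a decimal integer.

[0]=0xb5 (big-endian) → word 0xb5
state [3+:5] = (word>>3) & 0x1f = 22  ←
opcode [1+:2] = (word>>1) & 0x3 = 2
chan [0+:1] = (word>>0) & 0x1 = 1
state signed 5b, MSB=1: 22 - 32 = -10

-10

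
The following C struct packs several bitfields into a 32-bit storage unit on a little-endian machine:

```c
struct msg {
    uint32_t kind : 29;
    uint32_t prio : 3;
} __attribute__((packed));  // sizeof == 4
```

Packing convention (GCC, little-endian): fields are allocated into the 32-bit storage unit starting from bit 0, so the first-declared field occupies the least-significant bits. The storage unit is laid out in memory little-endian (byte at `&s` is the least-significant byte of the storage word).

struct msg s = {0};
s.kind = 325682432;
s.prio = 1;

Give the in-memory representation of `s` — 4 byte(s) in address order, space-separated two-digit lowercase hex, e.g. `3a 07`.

kind:29 = 325682432 → 0x13698500 << 0 → word 0x13698500
prio:3 = 1 → 0x1 << 29 → word 0x33698500
word = 0x33698500 → little-endian bytes:
  [0]=0x00  [1]=0x85  [2]=0x69  [3]=0x33

00 85 69 33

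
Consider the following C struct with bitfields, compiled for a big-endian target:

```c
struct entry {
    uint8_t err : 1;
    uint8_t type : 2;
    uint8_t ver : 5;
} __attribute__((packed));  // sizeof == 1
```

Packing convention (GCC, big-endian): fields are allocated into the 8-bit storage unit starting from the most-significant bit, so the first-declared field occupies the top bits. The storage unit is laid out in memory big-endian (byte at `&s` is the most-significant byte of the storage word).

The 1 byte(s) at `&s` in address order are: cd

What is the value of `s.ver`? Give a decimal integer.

13

[0]=0xcd (big-endian) → word 0xcd
err:1 @ bit 7 → (0xcd>>7)&0x1 = 0x1
type:2 @ bit 5 → (0xcd>>5)&0x3 = 0x2
ver:5 @ bit 0 → (0xcd>>0)&0x1f = 0xd  ←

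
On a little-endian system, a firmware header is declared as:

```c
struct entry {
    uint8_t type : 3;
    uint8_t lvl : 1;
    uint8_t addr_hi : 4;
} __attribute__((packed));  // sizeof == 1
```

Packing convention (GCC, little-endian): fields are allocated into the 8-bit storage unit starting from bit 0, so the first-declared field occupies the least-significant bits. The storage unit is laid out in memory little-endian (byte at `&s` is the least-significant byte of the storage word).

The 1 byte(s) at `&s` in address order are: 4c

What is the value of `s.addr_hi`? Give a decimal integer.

4

[0]=0x4c (little-endian) → word 0x4c
type:3 @ bit 0 → (0x4c>>0)&0x7 = 0x4
lvl:1 @ bit 3 → (0x4c>>3)&0x1 = 0x1
addr_hi:4 @ bit 4 → (0x4c>>4)&0xf = 0x4  ←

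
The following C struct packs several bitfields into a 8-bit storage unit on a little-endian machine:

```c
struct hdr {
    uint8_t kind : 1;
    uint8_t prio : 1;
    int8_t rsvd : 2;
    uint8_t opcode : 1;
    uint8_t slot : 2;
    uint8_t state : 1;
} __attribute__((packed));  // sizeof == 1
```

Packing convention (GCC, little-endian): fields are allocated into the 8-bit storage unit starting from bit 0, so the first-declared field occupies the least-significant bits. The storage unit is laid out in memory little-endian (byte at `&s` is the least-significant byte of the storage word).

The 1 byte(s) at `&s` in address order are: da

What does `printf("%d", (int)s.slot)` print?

[0]=0xda (little-endian) → word 0xda
kind:1 @ bit 0 → (0xda>>0)&0x1 = 0x0
prio:1 @ bit 1 → (0xda>>1)&0x1 = 0x1
rsvd:2 @ bit 2 → (0xda>>2)&0x3 = 0x2
opcode:1 @ bit 4 → (0xda>>4)&0x1 = 0x1
slot:2 @ bit 5 → (0xda>>5)&0x3 = 0x2  ←
state:1 @ bit 7 → (0xda>>7)&0x1 = 0x1

2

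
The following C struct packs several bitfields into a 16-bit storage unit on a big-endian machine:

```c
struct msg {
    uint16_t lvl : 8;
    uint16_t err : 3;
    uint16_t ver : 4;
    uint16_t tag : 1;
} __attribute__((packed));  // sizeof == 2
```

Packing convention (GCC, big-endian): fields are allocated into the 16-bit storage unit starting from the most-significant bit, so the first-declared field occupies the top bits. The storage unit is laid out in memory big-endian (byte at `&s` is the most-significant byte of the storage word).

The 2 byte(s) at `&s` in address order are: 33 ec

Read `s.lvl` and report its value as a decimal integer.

[0]=0x33 [1]=0xec (big-endian) → word 0x33ec
lvl [8+:8] = (word>>8) & 0xff = 51  ←
err [5+:3] = (word>>5) & 0x7 = 7
ver [1+:4] = (word>>1) & 0xf = 6
tag [0+:1] = (word>>0) & 0x1 = 0

51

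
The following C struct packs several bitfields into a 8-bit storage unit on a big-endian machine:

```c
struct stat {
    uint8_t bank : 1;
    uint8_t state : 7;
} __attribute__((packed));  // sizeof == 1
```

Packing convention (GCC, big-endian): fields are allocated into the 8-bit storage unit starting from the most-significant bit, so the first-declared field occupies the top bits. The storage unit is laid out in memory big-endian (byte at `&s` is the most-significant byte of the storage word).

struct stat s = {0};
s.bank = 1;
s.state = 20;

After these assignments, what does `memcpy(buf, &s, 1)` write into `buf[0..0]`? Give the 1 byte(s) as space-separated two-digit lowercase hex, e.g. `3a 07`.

bank (1b) val=1 bits=0x1 at bit 7: 0x80
state (7b) val=20 bits=0x14 at bit 0: 0x94
word = 0x94 → big-endian bytes:
  [0]=0x94

94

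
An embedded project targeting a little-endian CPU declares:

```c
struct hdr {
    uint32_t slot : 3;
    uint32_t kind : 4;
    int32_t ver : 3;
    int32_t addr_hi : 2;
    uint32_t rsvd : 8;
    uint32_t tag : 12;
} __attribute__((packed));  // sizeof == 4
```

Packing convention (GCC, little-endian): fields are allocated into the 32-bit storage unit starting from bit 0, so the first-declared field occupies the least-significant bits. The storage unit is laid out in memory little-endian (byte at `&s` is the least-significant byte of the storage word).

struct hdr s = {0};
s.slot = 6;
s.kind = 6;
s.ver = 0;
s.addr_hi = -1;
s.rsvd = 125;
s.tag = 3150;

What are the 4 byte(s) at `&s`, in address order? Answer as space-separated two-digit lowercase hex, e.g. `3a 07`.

slot (3b) val=6 bits=0x6 at bit 0: 0x00000006
kind (4b) val=6 bits=0x6 at bit 3: 0x00000036
ver (3b) val=0 bits=0x0 at bit 7: 0x00000036
addr_hi (2b) val=-1 bits=0x3 at bit 10: 0x00000c36
rsvd (8b) val=125 bits=0x7d at bit 12: 0x0007dc36
tag (12b) val=3150 bits=0xc4e at bit 20: 0xc4e7dc36
word = 0xc4e7dc36 → little-endian bytes:
  [0]=0x36  [1]=0xdc  [2]=0xe7  [3]=0xc4

36 dc e7 c4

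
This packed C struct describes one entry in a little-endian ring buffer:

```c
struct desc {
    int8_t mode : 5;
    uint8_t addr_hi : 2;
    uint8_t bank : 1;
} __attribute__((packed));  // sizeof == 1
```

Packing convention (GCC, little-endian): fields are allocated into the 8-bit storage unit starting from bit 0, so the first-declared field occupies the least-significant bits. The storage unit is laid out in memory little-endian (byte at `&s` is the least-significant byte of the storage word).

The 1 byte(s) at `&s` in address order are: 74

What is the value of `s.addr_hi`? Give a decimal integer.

3

[0]=0x74 (little-endian) → word 0x74
mode:5 @ bit 0 → (0x74>>0)&0x1f = 0x14
addr_hi:2 @ bit 5 → (0x74>>5)&0x3 = 0x3  ←
bank:1 @ bit 7 → (0x74>>7)&0x1 = 0x0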